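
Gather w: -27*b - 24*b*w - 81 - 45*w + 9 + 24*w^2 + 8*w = -27*b + 24*w^2 + w*(-24*b - 37) - 72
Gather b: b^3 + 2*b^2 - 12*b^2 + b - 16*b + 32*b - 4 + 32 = b^3 - 10*b^2 + 17*b + 28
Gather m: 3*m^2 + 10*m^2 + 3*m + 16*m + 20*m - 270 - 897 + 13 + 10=13*m^2 + 39*m - 1144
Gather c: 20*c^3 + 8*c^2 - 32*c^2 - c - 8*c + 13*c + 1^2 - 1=20*c^3 - 24*c^2 + 4*c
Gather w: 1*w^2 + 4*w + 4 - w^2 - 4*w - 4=0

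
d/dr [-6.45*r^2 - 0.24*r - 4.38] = -12.9*r - 0.24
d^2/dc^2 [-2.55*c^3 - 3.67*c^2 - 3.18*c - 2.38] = -15.3*c - 7.34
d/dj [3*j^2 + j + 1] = 6*j + 1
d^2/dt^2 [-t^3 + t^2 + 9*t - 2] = 2 - 6*t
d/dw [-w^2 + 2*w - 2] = 2 - 2*w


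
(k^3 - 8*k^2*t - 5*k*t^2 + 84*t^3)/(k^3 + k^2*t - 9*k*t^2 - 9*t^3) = (-k^2 + 11*k*t - 28*t^2)/(-k^2 + 2*k*t + 3*t^2)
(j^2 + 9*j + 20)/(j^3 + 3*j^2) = (j^2 + 9*j + 20)/(j^2*(j + 3))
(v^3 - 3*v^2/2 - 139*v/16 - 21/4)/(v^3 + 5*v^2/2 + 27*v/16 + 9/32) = 2*(4*v^2 - 9*v - 28)/(8*v^2 + 14*v + 3)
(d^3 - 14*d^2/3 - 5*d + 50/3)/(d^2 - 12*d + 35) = (3*d^2 + d - 10)/(3*(d - 7))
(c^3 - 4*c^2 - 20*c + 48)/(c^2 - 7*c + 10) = (c^2 - 2*c - 24)/(c - 5)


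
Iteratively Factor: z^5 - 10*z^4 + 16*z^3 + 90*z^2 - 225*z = (z)*(z^4 - 10*z^3 + 16*z^2 + 90*z - 225) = z*(z - 3)*(z^3 - 7*z^2 - 5*z + 75) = z*(z - 3)*(z + 3)*(z^2 - 10*z + 25) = z*(z - 5)*(z - 3)*(z + 3)*(z - 5)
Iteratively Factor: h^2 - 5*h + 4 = (h - 1)*(h - 4)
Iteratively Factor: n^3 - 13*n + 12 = (n - 1)*(n^2 + n - 12) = (n - 1)*(n + 4)*(n - 3)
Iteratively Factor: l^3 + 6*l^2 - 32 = (l + 4)*(l^2 + 2*l - 8) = (l + 4)^2*(l - 2)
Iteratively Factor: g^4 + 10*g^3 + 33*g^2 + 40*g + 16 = (g + 4)*(g^3 + 6*g^2 + 9*g + 4) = (g + 1)*(g + 4)*(g^2 + 5*g + 4) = (g + 1)*(g + 4)^2*(g + 1)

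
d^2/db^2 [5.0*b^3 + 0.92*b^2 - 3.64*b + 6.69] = 30.0*b + 1.84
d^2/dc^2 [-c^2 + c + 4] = -2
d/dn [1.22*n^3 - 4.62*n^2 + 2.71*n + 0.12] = 3.66*n^2 - 9.24*n + 2.71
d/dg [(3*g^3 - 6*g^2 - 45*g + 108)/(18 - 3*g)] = 2*(-g^3 + 10*g^2 - 12*g - 27)/(g^2 - 12*g + 36)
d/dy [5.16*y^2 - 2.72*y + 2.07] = 10.32*y - 2.72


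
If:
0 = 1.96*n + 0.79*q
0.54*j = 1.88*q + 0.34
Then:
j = 3.48148148148148*q + 0.62962962962963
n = -0.403061224489796*q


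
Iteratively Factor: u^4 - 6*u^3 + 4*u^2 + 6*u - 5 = (u - 5)*(u^3 - u^2 - u + 1) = (u - 5)*(u - 1)*(u^2 - 1) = (u - 5)*(u - 1)^2*(u + 1)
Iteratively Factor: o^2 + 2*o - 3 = (o - 1)*(o + 3)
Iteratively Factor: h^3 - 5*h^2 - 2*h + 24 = (h + 2)*(h^2 - 7*h + 12) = (h - 3)*(h + 2)*(h - 4)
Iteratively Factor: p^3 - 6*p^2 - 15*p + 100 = (p + 4)*(p^2 - 10*p + 25) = (p - 5)*(p + 4)*(p - 5)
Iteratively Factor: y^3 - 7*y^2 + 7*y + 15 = (y - 5)*(y^2 - 2*y - 3) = (y - 5)*(y - 3)*(y + 1)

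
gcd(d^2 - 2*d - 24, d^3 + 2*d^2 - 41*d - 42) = d - 6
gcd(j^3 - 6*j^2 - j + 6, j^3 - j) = j^2 - 1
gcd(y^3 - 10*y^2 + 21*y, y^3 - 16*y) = y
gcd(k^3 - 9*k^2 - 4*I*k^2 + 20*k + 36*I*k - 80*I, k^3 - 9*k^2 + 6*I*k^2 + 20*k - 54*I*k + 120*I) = k^2 - 9*k + 20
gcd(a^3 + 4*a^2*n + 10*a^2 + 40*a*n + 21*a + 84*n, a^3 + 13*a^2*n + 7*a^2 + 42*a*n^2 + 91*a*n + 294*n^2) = a + 7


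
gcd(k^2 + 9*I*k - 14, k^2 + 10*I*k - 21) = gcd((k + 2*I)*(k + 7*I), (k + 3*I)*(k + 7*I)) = k + 7*I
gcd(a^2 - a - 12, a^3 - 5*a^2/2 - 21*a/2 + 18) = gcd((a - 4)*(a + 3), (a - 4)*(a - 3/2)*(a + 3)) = a^2 - a - 12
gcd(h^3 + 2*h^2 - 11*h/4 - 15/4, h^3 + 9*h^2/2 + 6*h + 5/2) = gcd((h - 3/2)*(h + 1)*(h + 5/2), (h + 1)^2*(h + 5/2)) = h^2 + 7*h/2 + 5/2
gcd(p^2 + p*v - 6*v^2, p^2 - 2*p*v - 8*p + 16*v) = p - 2*v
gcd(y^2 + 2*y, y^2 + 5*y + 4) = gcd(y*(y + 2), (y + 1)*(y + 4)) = 1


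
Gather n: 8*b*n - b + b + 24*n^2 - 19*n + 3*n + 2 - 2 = 24*n^2 + n*(8*b - 16)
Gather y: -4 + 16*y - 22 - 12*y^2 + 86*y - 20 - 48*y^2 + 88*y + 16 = -60*y^2 + 190*y - 30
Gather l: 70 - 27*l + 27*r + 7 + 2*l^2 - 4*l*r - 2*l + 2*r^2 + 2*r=2*l^2 + l*(-4*r - 29) + 2*r^2 + 29*r + 77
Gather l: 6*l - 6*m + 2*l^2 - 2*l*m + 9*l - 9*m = 2*l^2 + l*(15 - 2*m) - 15*m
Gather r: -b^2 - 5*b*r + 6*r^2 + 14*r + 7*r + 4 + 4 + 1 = -b^2 + 6*r^2 + r*(21 - 5*b) + 9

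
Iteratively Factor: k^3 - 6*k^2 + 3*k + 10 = (k - 5)*(k^2 - k - 2) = (k - 5)*(k - 2)*(k + 1)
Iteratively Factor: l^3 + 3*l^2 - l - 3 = (l - 1)*(l^2 + 4*l + 3) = (l - 1)*(l + 1)*(l + 3)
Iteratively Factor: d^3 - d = (d)*(d^2 - 1) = d*(d + 1)*(d - 1)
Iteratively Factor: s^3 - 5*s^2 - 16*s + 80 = (s + 4)*(s^2 - 9*s + 20) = (s - 5)*(s + 4)*(s - 4)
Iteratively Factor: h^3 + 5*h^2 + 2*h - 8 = (h + 2)*(h^2 + 3*h - 4) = (h - 1)*(h + 2)*(h + 4)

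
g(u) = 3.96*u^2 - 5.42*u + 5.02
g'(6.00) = 42.10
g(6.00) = 115.06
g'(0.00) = -5.42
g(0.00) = 5.02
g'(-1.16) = -14.61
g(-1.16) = 16.64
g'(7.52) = 54.14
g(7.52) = 188.20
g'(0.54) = -1.14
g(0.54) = 3.25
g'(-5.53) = -49.22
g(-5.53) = 156.09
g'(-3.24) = -31.08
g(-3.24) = 64.15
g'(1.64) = 7.57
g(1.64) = 6.78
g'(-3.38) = -32.19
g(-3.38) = 68.58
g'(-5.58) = -49.61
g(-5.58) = 158.56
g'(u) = 7.92*u - 5.42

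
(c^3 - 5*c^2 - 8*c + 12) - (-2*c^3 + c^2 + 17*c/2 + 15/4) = 3*c^3 - 6*c^2 - 33*c/2 + 33/4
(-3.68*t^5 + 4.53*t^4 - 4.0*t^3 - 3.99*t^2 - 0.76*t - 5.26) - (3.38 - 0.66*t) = -3.68*t^5 + 4.53*t^4 - 4.0*t^3 - 3.99*t^2 - 0.1*t - 8.64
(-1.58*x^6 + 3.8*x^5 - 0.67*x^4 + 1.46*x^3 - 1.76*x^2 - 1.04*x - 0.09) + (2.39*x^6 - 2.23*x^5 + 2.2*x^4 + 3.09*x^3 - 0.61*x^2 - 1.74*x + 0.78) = 0.81*x^6 + 1.57*x^5 + 1.53*x^4 + 4.55*x^3 - 2.37*x^2 - 2.78*x + 0.69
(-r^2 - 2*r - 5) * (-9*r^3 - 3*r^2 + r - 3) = 9*r^5 + 21*r^4 + 50*r^3 + 16*r^2 + r + 15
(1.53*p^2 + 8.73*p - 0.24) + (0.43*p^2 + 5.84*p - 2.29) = 1.96*p^2 + 14.57*p - 2.53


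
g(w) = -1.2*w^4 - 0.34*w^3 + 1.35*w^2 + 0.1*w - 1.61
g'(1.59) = -17.48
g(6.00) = -1581.05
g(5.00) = -759.86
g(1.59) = -7.07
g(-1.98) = -12.32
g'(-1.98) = 28.01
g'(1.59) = -17.48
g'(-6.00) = 983.98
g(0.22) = -1.53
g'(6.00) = -1057.22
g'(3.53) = -214.22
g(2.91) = -84.32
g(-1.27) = -1.98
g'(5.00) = -611.90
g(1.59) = -7.07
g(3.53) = -185.72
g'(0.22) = 0.59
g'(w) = -4.8*w^3 - 1.02*w^2 + 2.7*w + 0.1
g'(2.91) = -118.96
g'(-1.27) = 4.86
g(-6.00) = -1435.37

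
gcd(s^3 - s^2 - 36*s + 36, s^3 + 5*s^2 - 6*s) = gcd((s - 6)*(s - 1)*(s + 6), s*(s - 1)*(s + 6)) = s^2 + 5*s - 6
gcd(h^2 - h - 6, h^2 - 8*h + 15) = h - 3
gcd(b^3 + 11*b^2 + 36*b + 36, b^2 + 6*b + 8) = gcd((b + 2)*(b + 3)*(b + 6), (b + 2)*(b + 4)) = b + 2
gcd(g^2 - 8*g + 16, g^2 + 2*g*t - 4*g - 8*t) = g - 4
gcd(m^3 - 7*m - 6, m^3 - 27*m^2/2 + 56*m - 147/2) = m - 3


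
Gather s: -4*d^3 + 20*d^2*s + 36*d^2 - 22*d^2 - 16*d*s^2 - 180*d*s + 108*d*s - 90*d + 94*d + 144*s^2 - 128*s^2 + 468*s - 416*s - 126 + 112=-4*d^3 + 14*d^2 + 4*d + s^2*(16 - 16*d) + s*(20*d^2 - 72*d + 52) - 14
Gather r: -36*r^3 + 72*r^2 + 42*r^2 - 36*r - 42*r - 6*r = -36*r^3 + 114*r^2 - 84*r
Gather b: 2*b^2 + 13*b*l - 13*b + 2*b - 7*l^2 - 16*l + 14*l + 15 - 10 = 2*b^2 + b*(13*l - 11) - 7*l^2 - 2*l + 5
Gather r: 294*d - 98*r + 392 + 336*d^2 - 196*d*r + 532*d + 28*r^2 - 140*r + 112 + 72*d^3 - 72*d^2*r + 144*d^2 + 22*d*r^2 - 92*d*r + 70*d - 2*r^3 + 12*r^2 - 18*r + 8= 72*d^3 + 480*d^2 + 896*d - 2*r^3 + r^2*(22*d + 40) + r*(-72*d^2 - 288*d - 256) + 512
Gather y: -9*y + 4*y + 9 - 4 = 5 - 5*y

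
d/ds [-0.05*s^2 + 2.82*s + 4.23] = 2.82 - 0.1*s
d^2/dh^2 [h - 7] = 0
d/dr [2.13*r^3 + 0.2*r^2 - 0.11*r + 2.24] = 6.39*r^2 + 0.4*r - 0.11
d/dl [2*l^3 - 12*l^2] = 6*l*(l - 4)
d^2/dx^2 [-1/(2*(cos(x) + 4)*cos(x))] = ((1 - cos(2*x))^2 - 15*cos(x) + 9*cos(2*x) + 3*cos(3*x) - 27)/(2*(cos(x) + 4)^3*cos(x)^3)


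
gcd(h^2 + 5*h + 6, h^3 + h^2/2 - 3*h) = h + 2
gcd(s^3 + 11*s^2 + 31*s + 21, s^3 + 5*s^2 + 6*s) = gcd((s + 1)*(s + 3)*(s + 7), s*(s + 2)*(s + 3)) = s + 3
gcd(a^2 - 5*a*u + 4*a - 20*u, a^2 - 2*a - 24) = a + 4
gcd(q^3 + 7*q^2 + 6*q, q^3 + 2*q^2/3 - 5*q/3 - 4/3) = q + 1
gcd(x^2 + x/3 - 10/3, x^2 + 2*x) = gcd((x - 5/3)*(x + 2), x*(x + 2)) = x + 2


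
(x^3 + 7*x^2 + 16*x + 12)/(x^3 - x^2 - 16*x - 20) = (x + 3)/(x - 5)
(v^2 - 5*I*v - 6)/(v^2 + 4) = (v - 3*I)/(v + 2*I)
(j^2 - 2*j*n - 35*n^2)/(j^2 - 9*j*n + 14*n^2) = (j + 5*n)/(j - 2*n)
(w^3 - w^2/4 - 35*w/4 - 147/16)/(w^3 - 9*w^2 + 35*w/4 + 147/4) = (w + 7/4)/(w - 7)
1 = 1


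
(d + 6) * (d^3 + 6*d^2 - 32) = d^4 + 12*d^3 + 36*d^2 - 32*d - 192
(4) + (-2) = 2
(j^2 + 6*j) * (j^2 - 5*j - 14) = j^4 + j^3 - 44*j^2 - 84*j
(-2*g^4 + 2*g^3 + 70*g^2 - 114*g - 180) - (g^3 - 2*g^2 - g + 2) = -2*g^4 + g^3 + 72*g^2 - 113*g - 182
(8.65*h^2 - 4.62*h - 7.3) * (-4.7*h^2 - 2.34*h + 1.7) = -40.655*h^4 + 1.473*h^3 + 59.8258*h^2 + 9.228*h - 12.41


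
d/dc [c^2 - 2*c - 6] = 2*c - 2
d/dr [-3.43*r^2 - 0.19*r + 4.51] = -6.86*r - 0.19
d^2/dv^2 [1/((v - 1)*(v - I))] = 2*((v - 1)^2 + (v - 1)*(v - I) + (v - I)^2)/((v - 1)^3*(v - I)^3)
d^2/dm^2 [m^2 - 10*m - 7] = 2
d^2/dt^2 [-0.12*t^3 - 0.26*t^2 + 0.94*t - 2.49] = -0.72*t - 0.52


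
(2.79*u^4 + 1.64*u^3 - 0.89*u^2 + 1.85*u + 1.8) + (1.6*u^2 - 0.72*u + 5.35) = 2.79*u^4 + 1.64*u^3 + 0.71*u^2 + 1.13*u + 7.15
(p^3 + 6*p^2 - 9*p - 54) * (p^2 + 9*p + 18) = p^5 + 15*p^4 + 63*p^3 - 27*p^2 - 648*p - 972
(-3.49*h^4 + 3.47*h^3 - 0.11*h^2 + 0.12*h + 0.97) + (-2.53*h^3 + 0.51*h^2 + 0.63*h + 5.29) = -3.49*h^4 + 0.94*h^3 + 0.4*h^2 + 0.75*h + 6.26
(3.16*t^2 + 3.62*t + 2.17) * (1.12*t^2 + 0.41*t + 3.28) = 3.5392*t^4 + 5.35*t^3 + 14.2794*t^2 + 12.7633*t + 7.1176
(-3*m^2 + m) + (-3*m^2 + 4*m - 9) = -6*m^2 + 5*m - 9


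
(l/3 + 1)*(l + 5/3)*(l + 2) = l^3/3 + 20*l^2/9 + 43*l/9 + 10/3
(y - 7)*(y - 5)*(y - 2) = y^3 - 14*y^2 + 59*y - 70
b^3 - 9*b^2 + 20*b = b*(b - 5)*(b - 4)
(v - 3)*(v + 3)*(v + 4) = v^3 + 4*v^2 - 9*v - 36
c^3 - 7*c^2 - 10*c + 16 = (c - 8)*(c - 1)*(c + 2)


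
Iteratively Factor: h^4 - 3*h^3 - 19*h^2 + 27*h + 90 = (h + 3)*(h^3 - 6*h^2 - h + 30) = (h - 3)*(h + 3)*(h^2 - 3*h - 10) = (h - 5)*(h - 3)*(h + 3)*(h + 2)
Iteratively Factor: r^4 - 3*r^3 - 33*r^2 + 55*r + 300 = (r + 4)*(r^3 - 7*r^2 - 5*r + 75) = (r - 5)*(r + 4)*(r^2 - 2*r - 15) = (r - 5)*(r + 3)*(r + 4)*(r - 5)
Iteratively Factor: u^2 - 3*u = (u)*(u - 3)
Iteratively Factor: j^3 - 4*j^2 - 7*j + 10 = (j - 5)*(j^2 + j - 2) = (j - 5)*(j - 1)*(j + 2)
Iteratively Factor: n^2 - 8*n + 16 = (n - 4)*(n - 4)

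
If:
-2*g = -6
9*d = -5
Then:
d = -5/9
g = 3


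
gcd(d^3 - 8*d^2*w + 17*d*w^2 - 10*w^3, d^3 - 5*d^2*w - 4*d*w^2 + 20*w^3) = d^2 - 7*d*w + 10*w^2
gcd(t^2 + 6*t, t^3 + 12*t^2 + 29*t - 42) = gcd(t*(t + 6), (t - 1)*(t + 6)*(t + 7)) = t + 6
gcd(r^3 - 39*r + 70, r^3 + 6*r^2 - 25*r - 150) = r - 5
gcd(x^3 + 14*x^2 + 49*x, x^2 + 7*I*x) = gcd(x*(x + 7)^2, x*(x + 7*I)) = x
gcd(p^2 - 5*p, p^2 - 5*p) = p^2 - 5*p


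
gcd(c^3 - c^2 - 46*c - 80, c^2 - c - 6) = c + 2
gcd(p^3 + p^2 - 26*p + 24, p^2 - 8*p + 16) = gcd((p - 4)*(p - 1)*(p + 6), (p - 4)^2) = p - 4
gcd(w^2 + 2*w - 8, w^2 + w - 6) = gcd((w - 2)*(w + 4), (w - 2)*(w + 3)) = w - 2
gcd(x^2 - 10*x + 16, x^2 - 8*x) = x - 8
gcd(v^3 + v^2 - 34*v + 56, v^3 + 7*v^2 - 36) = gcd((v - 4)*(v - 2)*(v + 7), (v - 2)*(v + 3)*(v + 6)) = v - 2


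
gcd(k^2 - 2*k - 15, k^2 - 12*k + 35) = k - 5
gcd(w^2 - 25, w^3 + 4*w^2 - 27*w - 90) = w - 5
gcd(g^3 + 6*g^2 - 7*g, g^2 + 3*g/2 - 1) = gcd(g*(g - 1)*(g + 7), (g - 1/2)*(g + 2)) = 1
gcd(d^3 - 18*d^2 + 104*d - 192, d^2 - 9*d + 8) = d - 8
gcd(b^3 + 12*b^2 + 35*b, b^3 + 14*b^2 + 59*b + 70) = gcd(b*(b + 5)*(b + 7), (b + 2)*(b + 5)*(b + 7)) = b^2 + 12*b + 35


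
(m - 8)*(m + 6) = m^2 - 2*m - 48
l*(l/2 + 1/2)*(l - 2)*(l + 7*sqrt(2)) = l^4/2 - l^3/2 + 7*sqrt(2)*l^3/2 - 7*sqrt(2)*l^2/2 - l^2 - 7*sqrt(2)*l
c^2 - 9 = (c - 3)*(c + 3)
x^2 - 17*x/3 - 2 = (x - 6)*(x + 1/3)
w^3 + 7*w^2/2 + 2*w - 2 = (w - 1/2)*(w + 2)^2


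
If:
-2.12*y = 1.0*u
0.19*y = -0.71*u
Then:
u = 0.00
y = 0.00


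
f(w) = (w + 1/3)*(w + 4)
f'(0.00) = 4.33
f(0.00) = 1.33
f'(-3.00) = -1.67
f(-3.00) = -2.67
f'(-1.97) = 0.39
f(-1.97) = -3.32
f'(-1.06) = 2.21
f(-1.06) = -2.14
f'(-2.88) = -1.43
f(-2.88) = -2.85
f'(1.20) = 6.73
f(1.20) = 7.97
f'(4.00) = 12.33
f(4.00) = 34.67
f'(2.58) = 9.49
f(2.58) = 19.17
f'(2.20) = 8.73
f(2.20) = 15.71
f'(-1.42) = 1.49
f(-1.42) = -2.80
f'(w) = 2*w + 13/3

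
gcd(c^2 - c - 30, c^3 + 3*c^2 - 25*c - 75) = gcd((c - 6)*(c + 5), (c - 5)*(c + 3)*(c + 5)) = c + 5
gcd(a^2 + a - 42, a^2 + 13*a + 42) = a + 7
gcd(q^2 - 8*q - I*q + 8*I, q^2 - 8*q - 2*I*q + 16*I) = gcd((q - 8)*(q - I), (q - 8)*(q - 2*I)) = q - 8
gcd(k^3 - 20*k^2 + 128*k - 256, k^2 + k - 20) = k - 4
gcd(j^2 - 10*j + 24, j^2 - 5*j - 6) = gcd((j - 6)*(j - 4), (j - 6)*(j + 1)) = j - 6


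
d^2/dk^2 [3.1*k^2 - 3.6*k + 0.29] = 6.20000000000000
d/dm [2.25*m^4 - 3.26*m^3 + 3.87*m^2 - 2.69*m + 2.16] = 9.0*m^3 - 9.78*m^2 + 7.74*m - 2.69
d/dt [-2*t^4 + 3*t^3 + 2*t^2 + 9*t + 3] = -8*t^3 + 9*t^2 + 4*t + 9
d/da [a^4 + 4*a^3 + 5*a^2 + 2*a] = 4*a^3 + 12*a^2 + 10*a + 2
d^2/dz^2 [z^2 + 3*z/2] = 2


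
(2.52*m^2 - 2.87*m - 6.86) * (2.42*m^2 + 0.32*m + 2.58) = 6.0984*m^4 - 6.139*m^3 - 11.018*m^2 - 9.5998*m - 17.6988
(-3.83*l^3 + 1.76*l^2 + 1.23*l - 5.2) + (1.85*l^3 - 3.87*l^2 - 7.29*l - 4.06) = -1.98*l^3 - 2.11*l^2 - 6.06*l - 9.26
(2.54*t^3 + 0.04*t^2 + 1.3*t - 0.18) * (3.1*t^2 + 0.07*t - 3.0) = 7.874*t^5 + 0.3018*t^4 - 3.5872*t^3 - 0.587*t^2 - 3.9126*t + 0.54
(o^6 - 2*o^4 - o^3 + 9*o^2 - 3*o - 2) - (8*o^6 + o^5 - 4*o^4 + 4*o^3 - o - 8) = -7*o^6 - o^5 + 2*o^4 - 5*o^3 + 9*o^2 - 2*o + 6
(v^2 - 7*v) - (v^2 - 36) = 36 - 7*v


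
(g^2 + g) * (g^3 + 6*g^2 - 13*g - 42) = g^5 + 7*g^4 - 7*g^3 - 55*g^2 - 42*g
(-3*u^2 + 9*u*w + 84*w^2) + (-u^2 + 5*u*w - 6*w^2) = -4*u^2 + 14*u*w + 78*w^2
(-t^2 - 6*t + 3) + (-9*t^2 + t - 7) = -10*t^2 - 5*t - 4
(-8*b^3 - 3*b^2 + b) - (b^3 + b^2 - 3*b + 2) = -9*b^3 - 4*b^2 + 4*b - 2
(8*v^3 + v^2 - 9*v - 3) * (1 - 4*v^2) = -32*v^5 - 4*v^4 + 44*v^3 + 13*v^2 - 9*v - 3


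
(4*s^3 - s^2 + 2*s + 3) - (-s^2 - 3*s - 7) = 4*s^3 + 5*s + 10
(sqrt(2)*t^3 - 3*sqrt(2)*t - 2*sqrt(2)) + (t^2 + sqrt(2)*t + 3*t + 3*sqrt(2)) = sqrt(2)*t^3 + t^2 - 2*sqrt(2)*t + 3*t + sqrt(2)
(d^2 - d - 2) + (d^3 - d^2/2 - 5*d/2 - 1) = d^3 + d^2/2 - 7*d/2 - 3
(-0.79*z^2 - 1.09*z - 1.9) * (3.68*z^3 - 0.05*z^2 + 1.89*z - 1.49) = -2.9072*z^5 - 3.9717*z^4 - 8.4306*z^3 - 0.788*z^2 - 1.9669*z + 2.831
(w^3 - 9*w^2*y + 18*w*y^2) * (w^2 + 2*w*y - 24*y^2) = w^5 - 7*w^4*y - 24*w^3*y^2 + 252*w^2*y^3 - 432*w*y^4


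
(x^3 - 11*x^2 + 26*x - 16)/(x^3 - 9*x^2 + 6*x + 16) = (x - 1)/(x + 1)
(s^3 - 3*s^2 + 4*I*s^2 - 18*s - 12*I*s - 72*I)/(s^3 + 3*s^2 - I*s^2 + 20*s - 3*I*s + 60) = (s - 6)/(s - 5*I)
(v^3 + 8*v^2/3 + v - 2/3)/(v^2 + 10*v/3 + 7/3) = (3*v^2 + 5*v - 2)/(3*v + 7)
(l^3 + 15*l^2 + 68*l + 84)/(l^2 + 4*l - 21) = (l^2 + 8*l + 12)/(l - 3)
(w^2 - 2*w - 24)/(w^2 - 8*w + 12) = (w + 4)/(w - 2)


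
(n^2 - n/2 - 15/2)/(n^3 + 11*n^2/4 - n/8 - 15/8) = 4*(n - 3)/(4*n^2 + n - 3)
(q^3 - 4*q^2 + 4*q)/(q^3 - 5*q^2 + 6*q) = (q - 2)/(q - 3)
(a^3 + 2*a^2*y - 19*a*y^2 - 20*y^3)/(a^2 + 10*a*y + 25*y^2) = (a^2 - 3*a*y - 4*y^2)/(a + 5*y)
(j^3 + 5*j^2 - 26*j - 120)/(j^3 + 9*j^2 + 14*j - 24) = (j - 5)/(j - 1)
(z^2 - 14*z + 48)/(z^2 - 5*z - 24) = (z - 6)/(z + 3)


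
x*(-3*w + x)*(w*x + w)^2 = -3*w^3*x^3 - 6*w^3*x^2 - 3*w^3*x + w^2*x^4 + 2*w^2*x^3 + w^2*x^2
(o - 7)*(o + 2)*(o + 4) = o^3 - o^2 - 34*o - 56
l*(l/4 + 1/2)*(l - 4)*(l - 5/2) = l^4/4 - 9*l^3/8 - 3*l^2/4 + 5*l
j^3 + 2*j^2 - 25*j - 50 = (j - 5)*(j + 2)*(j + 5)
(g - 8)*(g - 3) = g^2 - 11*g + 24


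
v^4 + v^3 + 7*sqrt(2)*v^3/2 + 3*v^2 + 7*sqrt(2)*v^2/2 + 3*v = v*(v + 1)*(v + sqrt(2)/2)*(v + 3*sqrt(2))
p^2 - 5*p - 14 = (p - 7)*(p + 2)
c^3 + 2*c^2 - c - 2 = (c - 1)*(c + 1)*(c + 2)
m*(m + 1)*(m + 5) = m^3 + 6*m^2 + 5*m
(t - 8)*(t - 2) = t^2 - 10*t + 16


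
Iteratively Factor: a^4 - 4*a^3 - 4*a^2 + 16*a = (a)*(a^3 - 4*a^2 - 4*a + 16) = a*(a - 4)*(a^2 - 4) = a*(a - 4)*(a + 2)*(a - 2)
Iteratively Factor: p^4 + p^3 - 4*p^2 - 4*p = (p + 2)*(p^3 - p^2 - 2*p) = (p + 1)*(p + 2)*(p^2 - 2*p) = (p - 2)*(p + 1)*(p + 2)*(p)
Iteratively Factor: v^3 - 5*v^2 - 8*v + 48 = (v - 4)*(v^2 - v - 12) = (v - 4)*(v + 3)*(v - 4)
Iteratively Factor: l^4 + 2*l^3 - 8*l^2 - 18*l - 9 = (l + 3)*(l^3 - l^2 - 5*l - 3) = (l + 1)*(l + 3)*(l^2 - 2*l - 3) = (l - 3)*(l + 1)*(l + 3)*(l + 1)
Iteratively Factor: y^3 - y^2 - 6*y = (y + 2)*(y^2 - 3*y) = (y - 3)*(y + 2)*(y)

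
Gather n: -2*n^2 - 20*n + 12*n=-2*n^2 - 8*n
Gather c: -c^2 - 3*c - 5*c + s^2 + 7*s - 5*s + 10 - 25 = -c^2 - 8*c + s^2 + 2*s - 15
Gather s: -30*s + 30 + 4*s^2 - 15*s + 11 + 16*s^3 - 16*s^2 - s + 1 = 16*s^3 - 12*s^2 - 46*s + 42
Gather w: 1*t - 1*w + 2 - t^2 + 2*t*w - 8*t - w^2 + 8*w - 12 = -t^2 - 7*t - w^2 + w*(2*t + 7) - 10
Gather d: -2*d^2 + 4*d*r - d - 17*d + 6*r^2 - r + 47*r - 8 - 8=-2*d^2 + d*(4*r - 18) + 6*r^2 + 46*r - 16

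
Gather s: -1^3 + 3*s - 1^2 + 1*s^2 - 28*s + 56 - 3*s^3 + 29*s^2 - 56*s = -3*s^3 + 30*s^2 - 81*s + 54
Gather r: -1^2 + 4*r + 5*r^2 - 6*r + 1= 5*r^2 - 2*r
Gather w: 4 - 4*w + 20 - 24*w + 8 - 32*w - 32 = -60*w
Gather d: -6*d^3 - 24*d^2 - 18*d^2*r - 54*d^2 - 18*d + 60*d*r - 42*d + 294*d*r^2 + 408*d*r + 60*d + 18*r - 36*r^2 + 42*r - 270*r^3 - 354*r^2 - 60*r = -6*d^3 + d^2*(-18*r - 78) + d*(294*r^2 + 468*r) - 270*r^3 - 390*r^2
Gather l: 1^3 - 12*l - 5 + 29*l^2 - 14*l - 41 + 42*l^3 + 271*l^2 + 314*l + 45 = 42*l^3 + 300*l^2 + 288*l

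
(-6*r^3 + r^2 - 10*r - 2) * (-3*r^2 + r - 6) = 18*r^5 - 9*r^4 + 67*r^3 - 10*r^2 + 58*r + 12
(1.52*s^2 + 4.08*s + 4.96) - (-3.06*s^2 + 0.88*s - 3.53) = 4.58*s^2 + 3.2*s + 8.49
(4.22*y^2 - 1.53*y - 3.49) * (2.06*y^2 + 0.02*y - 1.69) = 8.6932*y^4 - 3.0674*y^3 - 14.3518*y^2 + 2.5159*y + 5.8981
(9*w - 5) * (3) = 27*w - 15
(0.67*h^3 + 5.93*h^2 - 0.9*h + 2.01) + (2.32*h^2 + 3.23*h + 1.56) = 0.67*h^3 + 8.25*h^2 + 2.33*h + 3.57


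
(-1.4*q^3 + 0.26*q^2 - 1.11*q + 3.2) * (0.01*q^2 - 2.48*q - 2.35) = -0.014*q^5 + 3.4746*q^4 + 2.6341*q^3 + 2.1738*q^2 - 5.3275*q - 7.52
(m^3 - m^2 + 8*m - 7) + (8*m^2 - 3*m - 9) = m^3 + 7*m^2 + 5*m - 16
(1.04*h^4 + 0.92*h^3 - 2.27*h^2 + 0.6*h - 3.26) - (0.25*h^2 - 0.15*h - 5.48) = 1.04*h^4 + 0.92*h^3 - 2.52*h^2 + 0.75*h + 2.22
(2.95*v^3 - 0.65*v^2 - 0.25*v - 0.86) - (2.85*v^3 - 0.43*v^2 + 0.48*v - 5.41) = 0.1*v^3 - 0.22*v^2 - 0.73*v + 4.55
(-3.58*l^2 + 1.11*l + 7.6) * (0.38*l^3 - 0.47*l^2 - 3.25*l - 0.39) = -1.3604*l^5 + 2.1044*l^4 + 14.0013*l^3 - 5.7833*l^2 - 25.1329*l - 2.964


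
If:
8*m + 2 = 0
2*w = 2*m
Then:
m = -1/4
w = -1/4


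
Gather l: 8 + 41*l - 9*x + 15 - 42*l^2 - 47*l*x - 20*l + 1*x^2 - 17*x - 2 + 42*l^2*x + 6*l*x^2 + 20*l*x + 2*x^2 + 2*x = l^2*(42*x - 42) + l*(6*x^2 - 27*x + 21) + 3*x^2 - 24*x + 21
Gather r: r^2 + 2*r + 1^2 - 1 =r^2 + 2*r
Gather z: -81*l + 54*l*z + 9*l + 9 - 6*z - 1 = -72*l + z*(54*l - 6) + 8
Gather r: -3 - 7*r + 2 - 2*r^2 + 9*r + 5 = -2*r^2 + 2*r + 4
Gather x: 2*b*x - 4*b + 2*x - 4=-4*b + x*(2*b + 2) - 4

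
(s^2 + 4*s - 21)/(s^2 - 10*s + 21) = (s + 7)/(s - 7)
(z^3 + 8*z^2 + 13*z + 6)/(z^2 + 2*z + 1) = z + 6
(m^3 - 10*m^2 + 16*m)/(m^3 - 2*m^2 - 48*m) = (m - 2)/(m + 6)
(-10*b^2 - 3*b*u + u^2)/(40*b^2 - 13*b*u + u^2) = (2*b + u)/(-8*b + u)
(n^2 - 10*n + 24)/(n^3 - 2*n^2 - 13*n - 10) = (-n^2 + 10*n - 24)/(-n^3 + 2*n^2 + 13*n + 10)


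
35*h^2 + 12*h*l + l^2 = (5*h + l)*(7*h + l)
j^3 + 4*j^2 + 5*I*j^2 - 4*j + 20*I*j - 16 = (j + 4)*(j + I)*(j + 4*I)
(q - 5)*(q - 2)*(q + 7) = q^3 - 39*q + 70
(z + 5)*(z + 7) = z^2 + 12*z + 35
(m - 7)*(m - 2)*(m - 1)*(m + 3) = m^4 - 7*m^3 - 7*m^2 + 55*m - 42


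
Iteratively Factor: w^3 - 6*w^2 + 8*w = (w)*(w^2 - 6*w + 8) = w*(w - 4)*(w - 2)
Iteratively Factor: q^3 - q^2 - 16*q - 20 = (q - 5)*(q^2 + 4*q + 4) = (q - 5)*(q + 2)*(q + 2)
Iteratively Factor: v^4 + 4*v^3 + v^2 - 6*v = (v + 3)*(v^3 + v^2 - 2*v) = v*(v + 3)*(v^2 + v - 2) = v*(v + 2)*(v + 3)*(v - 1)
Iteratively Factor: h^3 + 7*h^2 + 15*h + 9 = (h + 3)*(h^2 + 4*h + 3) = (h + 1)*(h + 3)*(h + 3)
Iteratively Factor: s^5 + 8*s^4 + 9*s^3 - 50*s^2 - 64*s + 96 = (s + 3)*(s^4 + 5*s^3 - 6*s^2 - 32*s + 32) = (s - 2)*(s + 3)*(s^3 + 7*s^2 + 8*s - 16) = (s - 2)*(s - 1)*(s + 3)*(s^2 + 8*s + 16) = (s - 2)*(s - 1)*(s + 3)*(s + 4)*(s + 4)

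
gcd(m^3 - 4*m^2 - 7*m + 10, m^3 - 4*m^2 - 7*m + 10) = m^3 - 4*m^2 - 7*m + 10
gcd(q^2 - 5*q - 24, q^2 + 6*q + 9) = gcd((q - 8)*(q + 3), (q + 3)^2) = q + 3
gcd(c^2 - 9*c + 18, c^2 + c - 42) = c - 6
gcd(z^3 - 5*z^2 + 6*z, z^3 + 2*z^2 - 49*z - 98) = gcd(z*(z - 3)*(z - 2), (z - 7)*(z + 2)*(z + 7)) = 1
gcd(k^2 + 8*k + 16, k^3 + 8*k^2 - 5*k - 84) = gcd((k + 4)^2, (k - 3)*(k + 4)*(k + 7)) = k + 4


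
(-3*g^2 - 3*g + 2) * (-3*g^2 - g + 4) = 9*g^4 + 12*g^3 - 15*g^2 - 14*g + 8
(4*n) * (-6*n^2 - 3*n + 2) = -24*n^3 - 12*n^2 + 8*n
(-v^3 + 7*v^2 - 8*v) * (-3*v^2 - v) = 3*v^5 - 20*v^4 + 17*v^3 + 8*v^2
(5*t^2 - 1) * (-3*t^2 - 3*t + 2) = -15*t^4 - 15*t^3 + 13*t^2 + 3*t - 2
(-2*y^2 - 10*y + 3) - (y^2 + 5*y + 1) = -3*y^2 - 15*y + 2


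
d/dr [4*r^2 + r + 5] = 8*r + 1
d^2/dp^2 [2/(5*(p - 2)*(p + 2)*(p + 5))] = 4*(6*p^4 + 40*p^3 + 63*p^2 + 116)/(5*(p^9 + 15*p^8 + 63*p^7 - 55*p^6 - 852*p^5 - 780*p^4 + 3536*p^3 + 5040*p^2 - 4800*p - 8000))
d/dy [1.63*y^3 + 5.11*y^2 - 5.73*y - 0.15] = 4.89*y^2 + 10.22*y - 5.73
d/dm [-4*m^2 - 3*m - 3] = -8*m - 3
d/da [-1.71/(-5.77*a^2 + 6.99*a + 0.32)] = (11.9529 - 19.7334*a)/(-5.77*a^2 + 6.99*a + 0.32)^2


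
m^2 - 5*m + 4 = (m - 4)*(m - 1)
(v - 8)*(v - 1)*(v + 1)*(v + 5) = v^4 - 3*v^3 - 41*v^2 + 3*v + 40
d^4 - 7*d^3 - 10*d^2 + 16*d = d*(d - 8)*(d - 1)*(d + 2)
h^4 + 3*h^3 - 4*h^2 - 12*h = h*(h - 2)*(h + 2)*(h + 3)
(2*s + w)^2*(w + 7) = 4*s^2*w + 28*s^2 + 4*s*w^2 + 28*s*w + w^3 + 7*w^2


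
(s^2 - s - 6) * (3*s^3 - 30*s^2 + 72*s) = 3*s^5 - 33*s^4 + 84*s^3 + 108*s^2 - 432*s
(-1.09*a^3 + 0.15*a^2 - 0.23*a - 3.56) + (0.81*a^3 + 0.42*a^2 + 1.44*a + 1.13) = -0.28*a^3 + 0.57*a^2 + 1.21*a - 2.43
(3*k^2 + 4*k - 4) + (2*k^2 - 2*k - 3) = 5*k^2 + 2*k - 7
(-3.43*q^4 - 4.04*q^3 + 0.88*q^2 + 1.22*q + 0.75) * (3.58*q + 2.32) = -12.2794*q^5 - 22.4208*q^4 - 6.2224*q^3 + 6.4092*q^2 + 5.5154*q + 1.74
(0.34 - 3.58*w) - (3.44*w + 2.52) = -7.02*w - 2.18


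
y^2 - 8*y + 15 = (y - 5)*(y - 3)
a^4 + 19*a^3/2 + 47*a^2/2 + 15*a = a*(a + 1)*(a + 5/2)*(a + 6)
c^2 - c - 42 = (c - 7)*(c + 6)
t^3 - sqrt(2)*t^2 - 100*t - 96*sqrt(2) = (t - 8*sqrt(2))*(t + sqrt(2))*(t + 6*sqrt(2))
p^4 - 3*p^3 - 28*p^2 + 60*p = p*(p - 6)*(p - 2)*(p + 5)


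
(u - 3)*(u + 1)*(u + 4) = u^3 + 2*u^2 - 11*u - 12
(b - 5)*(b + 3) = b^2 - 2*b - 15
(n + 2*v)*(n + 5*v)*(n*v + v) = n^3*v + 7*n^2*v^2 + n^2*v + 10*n*v^3 + 7*n*v^2 + 10*v^3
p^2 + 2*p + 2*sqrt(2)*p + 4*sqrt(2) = (p + 2)*(p + 2*sqrt(2))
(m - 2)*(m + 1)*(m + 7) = m^3 + 6*m^2 - 9*m - 14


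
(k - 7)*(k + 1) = k^2 - 6*k - 7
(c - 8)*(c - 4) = c^2 - 12*c + 32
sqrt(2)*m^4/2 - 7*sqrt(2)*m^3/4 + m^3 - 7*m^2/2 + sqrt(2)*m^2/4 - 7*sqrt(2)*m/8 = m*(m - 7/2)*(m + sqrt(2)/2)*(sqrt(2)*m/2 + 1/2)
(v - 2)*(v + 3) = v^2 + v - 6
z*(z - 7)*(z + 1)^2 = z^4 - 5*z^3 - 13*z^2 - 7*z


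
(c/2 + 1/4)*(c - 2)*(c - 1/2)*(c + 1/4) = c^4/2 - 7*c^3/8 - 3*c^2/8 + 7*c/32 + 1/16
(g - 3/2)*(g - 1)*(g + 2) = g^3 - g^2/2 - 7*g/2 + 3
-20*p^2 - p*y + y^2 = (-5*p + y)*(4*p + y)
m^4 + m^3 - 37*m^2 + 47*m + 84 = (m - 4)*(m - 3)*(m + 1)*(m + 7)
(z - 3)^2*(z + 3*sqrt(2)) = z^3 - 6*z^2 + 3*sqrt(2)*z^2 - 18*sqrt(2)*z + 9*z + 27*sqrt(2)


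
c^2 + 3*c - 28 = (c - 4)*(c + 7)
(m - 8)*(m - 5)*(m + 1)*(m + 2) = m^4 - 10*m^3 + 3*m^2 + 94*m + 80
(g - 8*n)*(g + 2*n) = g^2 - 6*g*n - 16*n^2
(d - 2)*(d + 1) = d^2 - d - 2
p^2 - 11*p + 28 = (p - 7)*(p - 4)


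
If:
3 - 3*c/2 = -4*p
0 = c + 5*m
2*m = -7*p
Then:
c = 210/89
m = -42/89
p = 12/89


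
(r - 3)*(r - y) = r^2 - r*y - 3*r + 3*y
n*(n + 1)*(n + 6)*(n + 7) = n^4 + 14*n^3 + 55*n^2 + 42*n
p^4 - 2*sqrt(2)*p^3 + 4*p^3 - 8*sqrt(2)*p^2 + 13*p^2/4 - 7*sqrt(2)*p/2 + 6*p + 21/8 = (p + 1/2)*(p + 7/2)*(p - 3*sqrt(2)/2)*(p - sqrt(2)/2)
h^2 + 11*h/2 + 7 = (h + 2)*(h + 7/2)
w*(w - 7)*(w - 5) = w^3 - 12*w^2 + 35*w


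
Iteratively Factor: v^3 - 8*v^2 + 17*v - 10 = (v - 5)*(v^2 - 3*v + 2) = (v - 5)*(v - 1)*(v - 2)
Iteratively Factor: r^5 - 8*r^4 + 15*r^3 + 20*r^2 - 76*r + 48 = (r - 4)*(r^4 - 4*r^3 - r^2 + 16*r - 12) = (r - 4)*(r - 3)*(r^3 - r^2 - 4*r + 4) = (r - 4)*(r - 3)*(r + 2)*(r^2 - 3*r + 2) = (r - 4)*(r - 3)*(r - 1)*(r + 2)*(r - 2)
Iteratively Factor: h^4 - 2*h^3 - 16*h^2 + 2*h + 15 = (h + 1)*(h^3 - 3*h^2 - 13*h + 15) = (h - 1)*(h + 1)*(h^2 - 2*h - 15) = (h - 1)*(h + 1)*(h + 3)*(h - 5)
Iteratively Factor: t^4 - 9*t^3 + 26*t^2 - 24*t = (t - 2)*(t^3 - 7*t^2 + 12*t) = (t - 4)*(t - 2)*(t^2 - 3*t) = t*(t - 4)*(t - 2)*(t - 3)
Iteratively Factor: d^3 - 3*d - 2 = (d - 2)*(d^2 + 2*d + 1) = (d - 2)*(d + 1)*(d + 1)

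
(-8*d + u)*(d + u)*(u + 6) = -8*d^2*u - 48*d^2 - 7*d*u^2 - 42*d*u + u^3 + 6*u^2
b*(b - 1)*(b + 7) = b^3 + 6*b^2 - 7*b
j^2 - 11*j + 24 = (j - 8)*(j - 3)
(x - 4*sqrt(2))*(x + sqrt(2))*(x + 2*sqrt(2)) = x^3 - sqrt(2)*x^2 - 20*x - 16*sqrt(2)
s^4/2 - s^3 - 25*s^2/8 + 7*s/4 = s*(s/2 + 1)*(s - 7/2)*(s - 1/2)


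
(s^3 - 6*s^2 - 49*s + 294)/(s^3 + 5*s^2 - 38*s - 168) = (s - 7)/(s + 4)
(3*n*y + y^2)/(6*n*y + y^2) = (3*n + y)/(6*n + y)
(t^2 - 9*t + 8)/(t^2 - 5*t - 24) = (t - 1)/(t + 3)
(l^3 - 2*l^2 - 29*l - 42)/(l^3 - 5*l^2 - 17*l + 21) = (l + 2)/(l - 1)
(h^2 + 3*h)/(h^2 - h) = (h + 3)/(h - 1)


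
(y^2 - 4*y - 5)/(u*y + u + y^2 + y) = (y - 5)/(u + y)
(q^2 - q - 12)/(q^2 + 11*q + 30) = (q^2 - q - 12)/(q^2 + 11*q + 30)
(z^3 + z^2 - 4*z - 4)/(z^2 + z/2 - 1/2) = 2*(z^2 - 4)/(2*z - 1)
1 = 1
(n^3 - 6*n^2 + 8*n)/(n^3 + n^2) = (n^2 - 6*n + 8)/(n*(n + 1))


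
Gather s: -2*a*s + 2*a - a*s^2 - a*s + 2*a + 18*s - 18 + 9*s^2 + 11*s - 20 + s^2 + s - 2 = 4*a + s^2*(10 - a) + s*(30 - 3*a) - 40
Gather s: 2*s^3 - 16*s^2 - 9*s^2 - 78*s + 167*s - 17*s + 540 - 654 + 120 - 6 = 2*s^3 - 25*s^2 + 72*s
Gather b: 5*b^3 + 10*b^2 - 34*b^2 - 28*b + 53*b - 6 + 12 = 5*b^3 - 24*b^2 + 25*b + 6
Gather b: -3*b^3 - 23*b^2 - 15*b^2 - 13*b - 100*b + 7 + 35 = -3*b^3 - 38*b^2 - 113*b + 42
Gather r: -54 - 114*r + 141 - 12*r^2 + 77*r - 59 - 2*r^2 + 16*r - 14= -14*r^2 - 21*r + 14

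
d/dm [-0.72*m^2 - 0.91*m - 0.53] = -1.44*m - 0.91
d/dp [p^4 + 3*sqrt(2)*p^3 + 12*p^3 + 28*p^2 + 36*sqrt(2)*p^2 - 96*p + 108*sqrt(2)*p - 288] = 4*p^3 + 9*sqrt(2)*p^2 + 36*p^2 + 56*p + 72*sqrt(2)*p - 96 + 108*sqrt(2)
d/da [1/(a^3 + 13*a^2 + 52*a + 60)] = (-3*a^2 - 26*a - 52)/(a^3 + 13*a^2 + 52*a + 60)^2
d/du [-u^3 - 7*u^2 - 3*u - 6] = -3*u^2 - 14*u - 3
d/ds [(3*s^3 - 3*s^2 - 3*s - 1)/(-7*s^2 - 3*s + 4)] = (-21*s^4 - 18*s^3 + 24*s^2 - 38*s - 15)/(49*s^4 + 42*s^3 - 47*s^2 - 24*s + 16)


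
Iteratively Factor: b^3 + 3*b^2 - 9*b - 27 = (b + 3)*(b^2 - 9) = (b - 3)*(b + 3)*(b + 3)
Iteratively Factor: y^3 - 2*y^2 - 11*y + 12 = (y - 1)*(y^2 - y - 12) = (y - 4)*(y - 1)*(y + 3)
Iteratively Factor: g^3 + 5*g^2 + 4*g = (g + 4)*(g^2 + g) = (g + 1)*(g + 4)*(g)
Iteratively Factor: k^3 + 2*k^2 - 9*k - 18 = (k - 3)*(k^2 + 5*k + 6) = (k - 3)*(k + 2)*(k + 3)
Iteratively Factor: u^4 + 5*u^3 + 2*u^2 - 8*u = (u + 2)*(u^3 + 3*u^2 - 4*u) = (u + 2)*(u + 4)*(u^2 - u) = (u - 1)*(u + 2)*(u + 4)*(u)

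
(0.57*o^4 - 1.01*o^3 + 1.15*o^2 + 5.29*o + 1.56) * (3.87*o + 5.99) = 2.2059*o^5 - 0.4944*o^4 - 1.5994*o^3 + 27.3608*o^2 + 37.7243*o + 9.3444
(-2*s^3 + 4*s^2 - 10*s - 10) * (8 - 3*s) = 6*s^4 - 28*s^3 + 62*s^2 - 50*s - 80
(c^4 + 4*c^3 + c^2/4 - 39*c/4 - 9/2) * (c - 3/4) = c^5 + 13*c^4/4 - 11*c^3/4 - 159*c^2/16 + 45*c/16 + 27/8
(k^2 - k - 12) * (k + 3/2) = k^3 + k^2/2 - 27*k/2 - 18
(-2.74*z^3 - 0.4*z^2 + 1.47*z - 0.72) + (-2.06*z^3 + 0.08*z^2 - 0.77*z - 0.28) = -4.8*z^3 - 0.32*z^2 + 0.7*z - 1.0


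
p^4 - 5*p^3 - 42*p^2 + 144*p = p*(p - 8)*(p - 3)*(p + 6)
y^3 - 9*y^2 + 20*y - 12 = (y - 6)*(y - 2)*(y - 1)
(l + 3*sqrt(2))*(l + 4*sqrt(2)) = l^2 + 7*sqrt(2)*l + 24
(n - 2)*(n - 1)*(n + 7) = n^3 + 4*n^2 - 19*n + 14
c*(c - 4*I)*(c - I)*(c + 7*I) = c^4 + 2*I*c^3 + 31*c^2 - 28*I*c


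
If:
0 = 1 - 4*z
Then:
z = 1/4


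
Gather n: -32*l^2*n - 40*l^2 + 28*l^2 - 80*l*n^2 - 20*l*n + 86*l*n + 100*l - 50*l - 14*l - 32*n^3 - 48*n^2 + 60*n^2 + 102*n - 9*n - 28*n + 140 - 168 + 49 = -12*l^2 + 36*l - 32*n^3 + n^2*(12 - 80*l) + n*(-32*l^2 + 66*l + 65) + 21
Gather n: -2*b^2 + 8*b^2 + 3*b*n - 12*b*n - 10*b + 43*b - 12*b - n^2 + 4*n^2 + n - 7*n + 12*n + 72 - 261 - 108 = 6*b^2 + 21*b + 3*n^2 + n*(6 - 9*b) - 297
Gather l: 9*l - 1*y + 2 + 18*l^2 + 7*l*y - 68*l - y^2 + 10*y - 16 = 18*l^2 + l*(7*y - 59) - y^2 + 9*y - 14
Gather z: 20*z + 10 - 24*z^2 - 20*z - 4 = 6 - 24*z^2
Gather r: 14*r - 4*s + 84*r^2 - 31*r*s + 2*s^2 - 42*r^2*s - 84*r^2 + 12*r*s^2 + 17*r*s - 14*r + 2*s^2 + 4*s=-42*r^2*s + r*(12*s^2 - 14*s) + 4*s^2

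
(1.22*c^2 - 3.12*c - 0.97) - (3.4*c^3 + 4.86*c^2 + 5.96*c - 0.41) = -3.4*c^3 - 3.64*c^2 - 9.08*c - 0.56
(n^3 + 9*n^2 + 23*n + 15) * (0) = 0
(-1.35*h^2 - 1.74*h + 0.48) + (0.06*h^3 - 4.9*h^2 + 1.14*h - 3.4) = 0.06*h^3 - 6.25*h^2 - 0.6*h - 2.92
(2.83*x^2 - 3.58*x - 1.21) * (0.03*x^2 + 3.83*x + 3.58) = 0.0849*x^4 + 10.7315*x^3 - 3.6163*x^2 - 17.4507*x - 4.3318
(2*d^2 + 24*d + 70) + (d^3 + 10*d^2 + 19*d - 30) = d^3 + 12*d^2 + 43*d + 40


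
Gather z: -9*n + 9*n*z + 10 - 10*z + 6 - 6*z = -9*n + z*(9*n - 16) + 16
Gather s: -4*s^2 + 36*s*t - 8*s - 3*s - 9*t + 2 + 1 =-4*s^2 + s*(36*t - 11) - 9*t + 3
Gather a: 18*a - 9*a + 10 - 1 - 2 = 9*a + 7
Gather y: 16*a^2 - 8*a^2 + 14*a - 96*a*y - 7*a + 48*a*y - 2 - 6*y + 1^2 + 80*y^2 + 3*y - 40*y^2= 8*a^2 + 7*a + 40*y^2 + y*(-48*a - 3) - 1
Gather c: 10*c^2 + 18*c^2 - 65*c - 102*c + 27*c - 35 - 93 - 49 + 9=28*c^2 - 140*c - 168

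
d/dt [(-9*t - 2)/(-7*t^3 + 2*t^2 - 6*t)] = 2*(-63*t^3 - 12*t^2 + 4*t - 6)/(t^2*(49*t^4 - 28*t^3 + 88*t^2 - 24*t + 36))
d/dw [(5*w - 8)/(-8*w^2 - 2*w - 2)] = (20*w^2 - 64*w - 13)/(2*(16*w^4 + 8*w^3 + 9*w^2 + 2*w + 1))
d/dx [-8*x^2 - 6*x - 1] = -16*x - 6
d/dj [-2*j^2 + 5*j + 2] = 5 - 4*j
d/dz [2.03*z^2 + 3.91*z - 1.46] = 4.06*z + 3.91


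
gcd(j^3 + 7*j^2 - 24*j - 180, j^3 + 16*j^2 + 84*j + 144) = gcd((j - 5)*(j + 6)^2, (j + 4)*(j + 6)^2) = j^2 + 12*j + 36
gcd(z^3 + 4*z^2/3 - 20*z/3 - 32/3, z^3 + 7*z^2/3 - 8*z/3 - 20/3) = z^2 + 4*z + 4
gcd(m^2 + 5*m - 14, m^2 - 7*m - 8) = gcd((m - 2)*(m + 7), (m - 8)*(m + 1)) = 1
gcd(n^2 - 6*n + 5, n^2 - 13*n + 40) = n - 5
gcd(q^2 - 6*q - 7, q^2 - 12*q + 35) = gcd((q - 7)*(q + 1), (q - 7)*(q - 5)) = q - 7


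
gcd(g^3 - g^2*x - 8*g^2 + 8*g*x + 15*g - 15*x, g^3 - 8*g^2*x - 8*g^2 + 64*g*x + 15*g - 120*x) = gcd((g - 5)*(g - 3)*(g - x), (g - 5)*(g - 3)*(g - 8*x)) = g^2 - 8*g + 15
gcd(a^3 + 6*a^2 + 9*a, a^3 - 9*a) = a^2 + 3*a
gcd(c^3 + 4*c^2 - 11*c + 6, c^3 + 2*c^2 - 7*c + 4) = c^2 - 2*c + 1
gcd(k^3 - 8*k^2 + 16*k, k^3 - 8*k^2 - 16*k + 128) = k - 4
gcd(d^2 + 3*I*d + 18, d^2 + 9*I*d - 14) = 1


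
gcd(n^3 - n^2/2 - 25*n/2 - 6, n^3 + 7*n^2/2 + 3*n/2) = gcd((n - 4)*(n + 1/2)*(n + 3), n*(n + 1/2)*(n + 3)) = n^2 + 7*n/2 + 3/2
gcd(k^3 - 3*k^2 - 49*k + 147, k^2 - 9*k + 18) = k - 3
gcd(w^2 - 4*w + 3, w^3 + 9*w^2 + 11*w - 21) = w - 1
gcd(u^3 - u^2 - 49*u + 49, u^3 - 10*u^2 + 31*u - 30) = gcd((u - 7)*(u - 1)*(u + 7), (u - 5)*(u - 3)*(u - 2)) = 1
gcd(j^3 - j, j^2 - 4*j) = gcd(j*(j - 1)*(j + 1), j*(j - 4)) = j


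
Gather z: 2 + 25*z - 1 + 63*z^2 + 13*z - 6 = 63*z^2 + 38*z - 5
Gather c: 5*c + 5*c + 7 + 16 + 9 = 10*c + 32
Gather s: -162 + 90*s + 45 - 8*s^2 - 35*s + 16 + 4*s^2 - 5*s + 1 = -4*s^2 + 50*s - 100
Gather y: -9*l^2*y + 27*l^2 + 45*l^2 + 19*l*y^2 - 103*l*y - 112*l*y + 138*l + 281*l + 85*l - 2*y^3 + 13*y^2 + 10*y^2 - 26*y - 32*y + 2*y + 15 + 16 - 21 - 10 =72*l^2 + 504*l - 2*y^3 + y^2*(19*l + 23) + y*(-9*l^2 - 215*l - 56)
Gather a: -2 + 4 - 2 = 0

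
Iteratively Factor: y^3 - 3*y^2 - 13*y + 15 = (y + 3)*(y^2 - 6*y + 5) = (y - 5)*(y + 3)*(y - 1)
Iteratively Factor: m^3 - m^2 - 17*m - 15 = (m + 1)*(m^2 - 2*m - 15) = (m + 1)*(m + 3)*(m - 5)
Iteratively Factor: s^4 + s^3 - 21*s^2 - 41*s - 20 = (s + 4)*(s^3 - 3*s^2 - 9*s - 5) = (s - 5)*(s + 4)*(s^2 + 2*s + 1) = (s - 5)*(s + 1)*(s + 4)*(s + 1)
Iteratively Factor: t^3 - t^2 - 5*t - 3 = (t - 3)*(t^2 + 2*t + 1) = (t - 3)*(t + 1)*(t + 1)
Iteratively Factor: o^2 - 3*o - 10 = (o + 2)*(o - 5)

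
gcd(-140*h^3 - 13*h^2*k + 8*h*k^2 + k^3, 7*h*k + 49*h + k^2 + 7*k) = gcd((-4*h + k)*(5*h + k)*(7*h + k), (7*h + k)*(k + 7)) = 7*h + k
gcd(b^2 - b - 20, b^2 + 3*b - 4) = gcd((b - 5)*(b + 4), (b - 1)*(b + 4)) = b + 4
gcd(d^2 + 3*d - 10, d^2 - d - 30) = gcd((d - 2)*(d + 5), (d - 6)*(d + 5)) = d + 5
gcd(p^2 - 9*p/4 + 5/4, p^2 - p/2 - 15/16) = p - 5/4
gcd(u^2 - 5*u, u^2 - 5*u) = u^2 - 5*u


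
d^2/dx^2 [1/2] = 0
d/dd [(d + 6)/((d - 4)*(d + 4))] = (-d^2 - 12*d - 16)/(d^4 - 32*d^2 + 256)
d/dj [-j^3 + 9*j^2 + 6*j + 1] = -3*j^2 + 18*j + 6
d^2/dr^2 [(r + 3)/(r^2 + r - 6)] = 2/(r^3 - 6*r^2 + 12*r - 8)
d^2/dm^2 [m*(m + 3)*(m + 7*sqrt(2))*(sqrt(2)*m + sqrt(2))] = 12*sqrt(2)*m^2 + 24*sqrt(2)*m + 84*m + 6*sqrt(2) + 112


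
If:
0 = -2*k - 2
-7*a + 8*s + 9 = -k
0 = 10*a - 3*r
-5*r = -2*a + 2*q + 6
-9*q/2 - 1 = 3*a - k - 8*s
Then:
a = -7/74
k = -1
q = -256/111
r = -35/111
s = -641/592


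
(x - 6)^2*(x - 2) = x^3 - 14*x^2 + 60*x - 72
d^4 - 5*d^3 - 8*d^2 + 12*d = d*(d - 6)*(d - 1)*(d + 2)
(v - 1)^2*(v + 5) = v^3 + 3*v^2 - 9*v + 5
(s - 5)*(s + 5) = s^2 - 25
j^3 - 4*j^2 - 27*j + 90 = (j - 6)*(j - 3)*(j + 5)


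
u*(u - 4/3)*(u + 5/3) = u^3 + u^2/3 - 20*u/9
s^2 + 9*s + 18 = (s + 3)*(s + 6)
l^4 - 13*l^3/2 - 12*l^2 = l^2*(l - 8)*(l + 3/2)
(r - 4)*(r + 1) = r^2 - 3*r - 4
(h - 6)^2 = h^2 - 12*h + 36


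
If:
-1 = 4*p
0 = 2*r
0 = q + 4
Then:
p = -1/4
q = -4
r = 0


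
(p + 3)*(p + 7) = p^2 + 10*p + 21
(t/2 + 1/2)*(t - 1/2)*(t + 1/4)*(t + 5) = t^4/2 + 23*t^3/8 + 27*t^2/16 - t - 5/16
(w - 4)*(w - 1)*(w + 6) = w^3 + w^2 - 26*w + 24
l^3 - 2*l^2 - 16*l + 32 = (l - 4)*(l - 2)*(l + 4)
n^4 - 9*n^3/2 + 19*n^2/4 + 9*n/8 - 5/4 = (n - 5/2)*(n - 2)*(n - 1/2)*(n + 1/2)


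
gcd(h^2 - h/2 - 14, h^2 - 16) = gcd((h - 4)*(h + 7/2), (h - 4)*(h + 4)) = h - 4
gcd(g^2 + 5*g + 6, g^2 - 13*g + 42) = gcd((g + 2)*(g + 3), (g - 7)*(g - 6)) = 1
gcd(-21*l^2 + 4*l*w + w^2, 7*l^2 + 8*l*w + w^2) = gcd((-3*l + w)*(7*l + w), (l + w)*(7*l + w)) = 7*l + w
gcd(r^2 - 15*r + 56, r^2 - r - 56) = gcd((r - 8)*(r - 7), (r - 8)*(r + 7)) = r - 8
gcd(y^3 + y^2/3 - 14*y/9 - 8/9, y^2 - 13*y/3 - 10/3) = y + 2/3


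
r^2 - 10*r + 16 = (r - 8)*(r - 2)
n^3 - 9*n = n*(n - 3)*(n + 3)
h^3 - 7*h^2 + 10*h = h*(h - 5)*(h - 2)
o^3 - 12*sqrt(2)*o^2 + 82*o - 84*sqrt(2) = (o - 7*sqrt(2))*(o - 3*sqrt(2))*(o - 2*sqrt(2))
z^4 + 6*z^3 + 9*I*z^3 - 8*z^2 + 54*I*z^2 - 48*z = z*(z + 6)*(z + I)*(z + 8*I)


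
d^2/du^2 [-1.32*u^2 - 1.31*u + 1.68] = -2.64000000000000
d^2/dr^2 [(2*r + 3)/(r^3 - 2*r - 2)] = 2*(-(2*r + 3)*(3*r^2 - 2)^2 + (-6*r^2 - 3*r*(2*r + 3) + 4)*(-r^3 + 2*r + 2))/(-r^3 + 2*r + 2)^3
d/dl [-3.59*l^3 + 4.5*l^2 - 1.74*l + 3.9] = -10.77*l^2 + 9.0*l - 1.74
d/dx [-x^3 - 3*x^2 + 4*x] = -3*x^2 - 6*x + 4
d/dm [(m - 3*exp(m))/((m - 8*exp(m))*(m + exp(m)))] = ((1 - 3*exp(m))*(m - 8*exp(m))*(m + exp(m)) - (m - 8*exp(m))*(m - 3*exp(m))*(exp(m) + 1) + (m - 3*exp(m))*(m + exp(m))*(8*exp(m) - 1))/((m - 8*exp(m))^2*(m + exp(m))^2)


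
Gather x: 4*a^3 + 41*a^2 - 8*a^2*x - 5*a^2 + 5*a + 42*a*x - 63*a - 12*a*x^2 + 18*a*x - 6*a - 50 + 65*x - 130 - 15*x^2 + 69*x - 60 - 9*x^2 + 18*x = 4*a^3 + 36*a^2 - 64*a + x^2*(-12*a - 24) + x*(-8*a^2 + 60*a + 152) - 240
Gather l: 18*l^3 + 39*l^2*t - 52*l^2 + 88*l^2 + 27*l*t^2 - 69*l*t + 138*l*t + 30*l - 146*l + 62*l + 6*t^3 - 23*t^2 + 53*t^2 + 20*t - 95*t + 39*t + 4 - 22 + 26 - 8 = 18*l^3 + l^2*(39*t + 36) + l*(27*t^2 + 69*t - 54) + 6*t^3 + 30*t^2 - 36*t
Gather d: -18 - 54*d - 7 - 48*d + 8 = -102*d - 17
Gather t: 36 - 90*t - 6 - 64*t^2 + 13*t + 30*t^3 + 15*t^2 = 30*t^3 - 49*t^2 - 77*t + 30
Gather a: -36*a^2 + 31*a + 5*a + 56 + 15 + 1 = -36*a^2 + 36*a + 72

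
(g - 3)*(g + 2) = g^2 - g - 6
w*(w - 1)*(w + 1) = w^3 - w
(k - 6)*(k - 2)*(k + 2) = k^3 - 6*k^2 - 4*k + 24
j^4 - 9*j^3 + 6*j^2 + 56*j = j*(j - 7)*(j - 4)*(j + 2)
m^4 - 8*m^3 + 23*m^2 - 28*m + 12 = (m - 3)*(m - 2)^2*(m - 1)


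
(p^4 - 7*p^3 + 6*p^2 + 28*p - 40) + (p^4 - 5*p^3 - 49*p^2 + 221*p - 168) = 2*p^4 - 12*p^3 - 43*p^2 + 249*p - 208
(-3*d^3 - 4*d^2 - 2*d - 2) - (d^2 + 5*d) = -3*d^3 - 5*d^2 - 7*d - 2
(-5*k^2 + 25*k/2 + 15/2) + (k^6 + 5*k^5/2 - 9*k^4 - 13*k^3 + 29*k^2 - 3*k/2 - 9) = k^6 + 5*k^5/2 - 9*k^4 - 13*k^3 + 24*k^2 + 11*k - 3/2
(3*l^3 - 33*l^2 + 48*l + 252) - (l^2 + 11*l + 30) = 3*l^3 - 34*l^2 + 37*l + 222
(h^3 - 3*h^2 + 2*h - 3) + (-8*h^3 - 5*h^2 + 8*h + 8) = -7*h^3 - 8*h^2 + 10*h + 5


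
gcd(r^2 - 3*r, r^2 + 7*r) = r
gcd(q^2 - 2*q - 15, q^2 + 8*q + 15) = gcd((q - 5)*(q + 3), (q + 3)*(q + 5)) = q + 3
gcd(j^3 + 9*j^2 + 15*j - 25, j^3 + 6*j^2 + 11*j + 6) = 1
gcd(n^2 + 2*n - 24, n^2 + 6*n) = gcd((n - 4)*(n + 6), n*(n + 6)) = n + 6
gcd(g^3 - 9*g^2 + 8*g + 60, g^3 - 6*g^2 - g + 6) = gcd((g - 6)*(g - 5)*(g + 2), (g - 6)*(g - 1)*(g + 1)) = g - 6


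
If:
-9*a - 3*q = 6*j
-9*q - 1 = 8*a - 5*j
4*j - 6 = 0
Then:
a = -67/38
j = 3/2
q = 87/38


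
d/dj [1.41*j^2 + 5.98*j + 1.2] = 2.82*j + 5.98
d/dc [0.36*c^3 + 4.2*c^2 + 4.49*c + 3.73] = 1.08*c^2 + 8.4*c + 4.49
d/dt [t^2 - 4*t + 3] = 2*t - 4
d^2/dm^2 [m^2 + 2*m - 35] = 2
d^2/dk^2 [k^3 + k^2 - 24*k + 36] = 6*k + 2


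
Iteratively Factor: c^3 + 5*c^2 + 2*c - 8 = (c + 4)*(c^2 + c - 2) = (c + 2)*(c + 4)*(c - 1)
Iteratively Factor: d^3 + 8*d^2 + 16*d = (d + 4)*(d^2 + 4*d) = (d + 4)^2*(d)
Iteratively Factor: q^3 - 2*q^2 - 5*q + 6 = (q + 2)*(q^2 - 4*q + 3) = (q - 3)*(q + 2)*(q - 1)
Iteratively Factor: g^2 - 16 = (g - 4)*(g + 4)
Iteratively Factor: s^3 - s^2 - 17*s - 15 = (s + 1)*(s^2 - 2*s - 15) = (s + 1)*(s + 3)*(s - 5)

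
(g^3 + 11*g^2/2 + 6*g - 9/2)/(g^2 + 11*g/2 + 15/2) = (2*g^2 + 5*g - 3)/(2*g + 5)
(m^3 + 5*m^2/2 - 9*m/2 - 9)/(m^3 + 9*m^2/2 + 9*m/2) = (m - 2)/m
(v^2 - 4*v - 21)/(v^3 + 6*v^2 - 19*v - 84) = (v - 7)/(v^2 + 3*v - 28)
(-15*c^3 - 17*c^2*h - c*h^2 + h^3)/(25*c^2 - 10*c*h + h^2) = (-3*c^2 - 4*c*h - h^2)/(5*c - h)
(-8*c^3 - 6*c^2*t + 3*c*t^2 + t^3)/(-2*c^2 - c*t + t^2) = 4*c + t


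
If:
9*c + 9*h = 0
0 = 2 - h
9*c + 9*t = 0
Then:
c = -2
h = 2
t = 2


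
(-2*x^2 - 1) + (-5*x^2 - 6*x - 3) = -7*x^2 - 6*x - 4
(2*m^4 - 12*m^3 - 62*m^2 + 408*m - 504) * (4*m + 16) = 8*m^5 - 16*m^4 - 440*m^3 + 640*m^2 + 4512*m - 8064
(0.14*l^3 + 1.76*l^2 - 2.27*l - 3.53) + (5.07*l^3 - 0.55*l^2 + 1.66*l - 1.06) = 5.21*l^3 + 1.21*l^2 - 0.61*l - 4.59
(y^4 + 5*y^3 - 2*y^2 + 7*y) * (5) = 5*y^4 + 25*y^3 - 10*y^2 + 35*y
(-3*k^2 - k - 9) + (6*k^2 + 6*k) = 3*k^2 + 5*k - 9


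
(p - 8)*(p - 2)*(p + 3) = p^3 - 7*p^2 - 14*p + 48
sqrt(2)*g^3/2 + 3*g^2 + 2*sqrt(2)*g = g*(g + 2*sqrt(2))*(sqrt(2)*g/2 + 1)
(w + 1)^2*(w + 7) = w^3 + 9*w^2 + 15*w + 7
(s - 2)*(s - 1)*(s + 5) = s^3 + 2*s^2 - 13*s + 10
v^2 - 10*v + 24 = (v - 6)*(v - 4)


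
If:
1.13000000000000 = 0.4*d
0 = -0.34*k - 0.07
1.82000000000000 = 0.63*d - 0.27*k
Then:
No Solution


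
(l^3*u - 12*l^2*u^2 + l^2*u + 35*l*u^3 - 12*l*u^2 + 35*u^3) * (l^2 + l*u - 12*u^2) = l^5*u - 11*l^4*u^2 + l^4*u + 11*l^3*u^3 - 11*l^3*u^2 + 179*l^2*u^4 + 11*l^2*u^3 - 420*l*u^5 + 179*l*u^4 - 420*u^5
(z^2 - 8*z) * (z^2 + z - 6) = z^4 - 7*z^3 - 14*z^2 + 48*z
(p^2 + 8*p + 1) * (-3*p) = -3*p^3 - 24*p^2 - 3*p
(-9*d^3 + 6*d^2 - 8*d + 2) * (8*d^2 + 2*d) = -72*d^5 + 30*d^4 - 52*d^3 + 4*d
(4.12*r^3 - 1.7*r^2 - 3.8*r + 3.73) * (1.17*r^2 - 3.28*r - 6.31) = 4.8204*r^5 - 15.5026*r^4 - 24.8672*r^3 + 27.5551*r^2 + 11.7436*r - 23.5363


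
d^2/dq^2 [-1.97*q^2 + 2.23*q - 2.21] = -3.94000000000000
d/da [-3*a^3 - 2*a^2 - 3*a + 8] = -9*a^2 - 4*a - 3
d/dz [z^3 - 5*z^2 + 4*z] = 3*z^2 - 10*z + 4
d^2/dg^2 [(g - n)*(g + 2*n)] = 2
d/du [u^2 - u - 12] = 2*u - 1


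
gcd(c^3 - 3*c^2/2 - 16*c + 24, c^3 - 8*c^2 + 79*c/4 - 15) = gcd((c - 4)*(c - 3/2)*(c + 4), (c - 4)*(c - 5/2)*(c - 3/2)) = c^2 - 11*c/2 + 6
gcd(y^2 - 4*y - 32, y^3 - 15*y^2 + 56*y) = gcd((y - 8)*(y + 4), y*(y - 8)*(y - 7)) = y - 8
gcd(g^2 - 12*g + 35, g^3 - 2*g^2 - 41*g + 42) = g - 7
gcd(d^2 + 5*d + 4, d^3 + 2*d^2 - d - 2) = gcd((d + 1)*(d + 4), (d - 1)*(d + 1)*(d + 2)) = d + 1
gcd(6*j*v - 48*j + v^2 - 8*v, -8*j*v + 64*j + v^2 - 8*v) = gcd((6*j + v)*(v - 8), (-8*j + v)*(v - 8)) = v - 8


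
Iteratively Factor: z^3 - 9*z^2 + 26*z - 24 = (z - 2)*(z^2 - 7*z + 12) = (z - 3)*(z - 2)*(z - 4)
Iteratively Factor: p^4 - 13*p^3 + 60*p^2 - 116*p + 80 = (p - 2)*(p^3 - 11*p^2 + 38*p - 40) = (p - 2)^2*(p^2 - 9*p + 20) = (p - 4)*(p - 2)^2*(p - 5)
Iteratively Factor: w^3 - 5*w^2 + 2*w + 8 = (w + 1)*(w^2 - 6*w + 8) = (w - 4)*(w + 1)*(w - 2)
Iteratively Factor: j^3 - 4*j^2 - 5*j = (j - 5)*(j^2 + j) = (j - 5)*(j + 1)*(j)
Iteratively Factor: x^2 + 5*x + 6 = (x + 2)*(x + 3)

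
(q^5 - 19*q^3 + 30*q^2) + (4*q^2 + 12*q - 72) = q^5 - 19*q^3 + 34*q^2 + 12*q - 72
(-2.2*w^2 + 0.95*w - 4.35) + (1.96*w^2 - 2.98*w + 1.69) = -0.24*w^2 - 2.03*w - 2.66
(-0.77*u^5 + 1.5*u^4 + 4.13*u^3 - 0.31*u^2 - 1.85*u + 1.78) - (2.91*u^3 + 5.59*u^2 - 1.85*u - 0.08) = -0.77*u^5 + 1.5*u^4 + 1.22*u^3 - 5.9*u^2 + 1.86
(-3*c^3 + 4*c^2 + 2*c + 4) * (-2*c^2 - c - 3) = 6*c^5 - 5*c^4 + c^3 - 22*c^2 - 10*c - 12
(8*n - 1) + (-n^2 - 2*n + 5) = -n^2 + 6*n + 4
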